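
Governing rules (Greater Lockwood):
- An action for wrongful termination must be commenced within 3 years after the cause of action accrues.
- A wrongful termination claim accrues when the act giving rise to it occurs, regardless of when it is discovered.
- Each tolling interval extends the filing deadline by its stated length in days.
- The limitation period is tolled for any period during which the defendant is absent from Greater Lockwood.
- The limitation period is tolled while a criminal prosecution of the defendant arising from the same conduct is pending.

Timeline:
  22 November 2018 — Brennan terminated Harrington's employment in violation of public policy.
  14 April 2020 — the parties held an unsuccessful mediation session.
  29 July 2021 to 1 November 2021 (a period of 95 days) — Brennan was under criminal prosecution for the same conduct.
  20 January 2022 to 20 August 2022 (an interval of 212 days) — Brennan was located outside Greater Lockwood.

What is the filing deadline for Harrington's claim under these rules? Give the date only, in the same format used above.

The cause of action accrued on 22 November 2018, the date of the act.
Adding the 3 years base period to 22 November 2018 gives a deadline of 22 November 2021, before any tolling.
The period was tolled for 95 days by the pending criminal prosecution (29 July 2021 to 1 November 2021), pushing the deadline to 25 February 2022.
The period was tolled for 212 days by the defendant's absence from the jurisdiction (20 January 2022 to 20 August 2022), pushing the deadline to 25 September 2022.
None of the other events listed affects the running of the period under the stated rules.

25 September 2022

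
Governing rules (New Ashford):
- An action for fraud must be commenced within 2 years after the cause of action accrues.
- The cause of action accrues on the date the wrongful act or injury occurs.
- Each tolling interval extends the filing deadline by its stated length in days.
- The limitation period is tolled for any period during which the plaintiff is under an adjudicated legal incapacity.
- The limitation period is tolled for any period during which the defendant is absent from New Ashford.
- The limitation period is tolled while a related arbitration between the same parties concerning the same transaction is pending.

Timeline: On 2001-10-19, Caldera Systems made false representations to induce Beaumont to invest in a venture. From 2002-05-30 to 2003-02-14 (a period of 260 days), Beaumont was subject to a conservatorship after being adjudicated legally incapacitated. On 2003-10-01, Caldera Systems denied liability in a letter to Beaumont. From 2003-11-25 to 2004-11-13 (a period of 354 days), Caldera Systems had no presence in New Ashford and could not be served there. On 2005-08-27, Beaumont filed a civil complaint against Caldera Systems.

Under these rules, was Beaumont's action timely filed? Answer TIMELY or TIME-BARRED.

The cause of action accrued on 2001-10-19, the date of the act.
2 years from 2001-10-19 is 2003-10-19.
Because the plaintiff's legal incapacity ran from 2002-05-30 to 2003-02-14, the deadline is extended by 260 days to 2004-07-05.
Because the defendant's absence from the jurisdiction ran from 2003-11-25 to 2004-11-13, the deadline is extended by 354 days to 2005-06-24.
The other events in the timeline have no effect on the limitation period under the stated rules.
Beaumont filed on 2005-08-27, after the 2005-06-24 deadline, so the action is time-barred.

TIME-BARRED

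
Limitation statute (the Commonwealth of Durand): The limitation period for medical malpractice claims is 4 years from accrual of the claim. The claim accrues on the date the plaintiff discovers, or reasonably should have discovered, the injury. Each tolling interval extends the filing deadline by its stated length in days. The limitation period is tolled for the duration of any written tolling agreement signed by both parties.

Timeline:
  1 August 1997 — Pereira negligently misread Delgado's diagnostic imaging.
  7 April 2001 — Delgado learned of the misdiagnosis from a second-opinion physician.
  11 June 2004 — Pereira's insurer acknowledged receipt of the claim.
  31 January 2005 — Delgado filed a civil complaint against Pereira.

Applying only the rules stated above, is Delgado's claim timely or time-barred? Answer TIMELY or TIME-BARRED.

The claim did not accrue until Delgado discovered the injury on 7 April 2001; the 1 August 1997 act date does not start the clock under the stated rule.
The untolled deadline — 4 years after 7 April 2001 — is 7 April 2005.
None of the other events listed affects the running of the period under the stated rules.
The 31 January 2005 filing precedes the 7 April 2005 deadline; the claim is timely.

TIMELY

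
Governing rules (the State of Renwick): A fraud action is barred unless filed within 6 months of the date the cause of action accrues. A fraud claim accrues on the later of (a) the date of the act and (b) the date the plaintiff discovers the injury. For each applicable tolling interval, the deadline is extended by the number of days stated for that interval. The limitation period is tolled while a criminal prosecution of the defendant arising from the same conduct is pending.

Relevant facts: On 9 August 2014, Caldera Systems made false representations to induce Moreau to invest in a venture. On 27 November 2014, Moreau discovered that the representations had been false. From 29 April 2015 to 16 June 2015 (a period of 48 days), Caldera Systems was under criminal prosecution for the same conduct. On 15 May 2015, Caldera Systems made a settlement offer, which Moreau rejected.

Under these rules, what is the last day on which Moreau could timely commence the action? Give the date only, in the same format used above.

14 July 2015

Taking the later of the act (9 August 2014) and discovery (27 November 2014), the claim accrued on 27 November 2014.
Adding the 6 months base period to 27 November 2014 gives a deadline of 27 May 2015, before any tolling.
The pending criminal prosecution from 29 April 2015 to 16 June 2015 tolled the period for 48 days, extending the deadline to 14 July 2015.
Nothing else in the chronology tolls or restarts the period.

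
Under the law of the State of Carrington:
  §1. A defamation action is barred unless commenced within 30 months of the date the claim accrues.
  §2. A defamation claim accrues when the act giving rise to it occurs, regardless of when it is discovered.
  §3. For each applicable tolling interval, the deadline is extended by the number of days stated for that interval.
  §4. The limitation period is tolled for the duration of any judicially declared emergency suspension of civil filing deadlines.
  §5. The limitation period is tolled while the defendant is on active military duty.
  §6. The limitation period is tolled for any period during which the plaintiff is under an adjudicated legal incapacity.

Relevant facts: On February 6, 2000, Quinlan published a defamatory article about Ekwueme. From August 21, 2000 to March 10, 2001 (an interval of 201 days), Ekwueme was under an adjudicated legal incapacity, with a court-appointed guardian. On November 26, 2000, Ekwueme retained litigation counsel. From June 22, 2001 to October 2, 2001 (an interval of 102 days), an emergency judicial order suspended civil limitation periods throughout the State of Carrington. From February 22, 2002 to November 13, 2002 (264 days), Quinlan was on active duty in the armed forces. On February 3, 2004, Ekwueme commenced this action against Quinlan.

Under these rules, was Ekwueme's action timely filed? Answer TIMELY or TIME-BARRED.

The limitation period began to run on February 6, 2000.
The untolled deadline — 30 months after February 6, 2000 — is August 6, 2002.
Because the plaintiff's legal incapacity ran from August 21, 2000 to March 10, 2001, the deadline is extended by 201 days to February 23, 2003.
The period was tolled for 102 days by the emergency suspension of filing deadlines (June 22, 2001 to October 2, 2001), pushing the deadline to June 5, 2003.
Because the defendant's active military service ran from February 22, 2002 to November 13, 2002, the deadline is extended by 264 days to February 24, 2004.
The other events in the timeline have no effect on the limitation period under the stated rules.
The February 3, 2004 filing precedes the February 24, 2004 deadline; the claim is timely.

TIMELY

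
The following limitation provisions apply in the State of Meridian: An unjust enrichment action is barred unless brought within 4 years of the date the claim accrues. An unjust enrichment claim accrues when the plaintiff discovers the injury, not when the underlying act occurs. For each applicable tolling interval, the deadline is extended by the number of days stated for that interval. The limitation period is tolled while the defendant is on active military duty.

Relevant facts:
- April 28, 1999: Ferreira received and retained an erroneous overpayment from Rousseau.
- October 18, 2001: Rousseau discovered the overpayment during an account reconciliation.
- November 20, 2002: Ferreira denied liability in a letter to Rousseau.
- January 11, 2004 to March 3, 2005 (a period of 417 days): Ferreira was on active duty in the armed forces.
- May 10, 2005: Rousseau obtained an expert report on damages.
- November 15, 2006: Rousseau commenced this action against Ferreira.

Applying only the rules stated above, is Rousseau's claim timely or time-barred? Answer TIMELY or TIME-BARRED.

Accrual is tied to discovery, so the period began on October 18, 2001 rather than on April 28, 1999 when the act occurred.
The untolled deadline — 4 years after October 18, 2001 — is October 18, 2005.
The defendant's active military service from January 11, 2004 to March 3, 2005 tolled the period for 417 days, extending the deadline to December 9, 2006.
None of the other events listed affects the running of the period under the stated rules.
Filing on November 15, 2006 beat the December 9, 2006 deadline — the action is timely.

TIMELY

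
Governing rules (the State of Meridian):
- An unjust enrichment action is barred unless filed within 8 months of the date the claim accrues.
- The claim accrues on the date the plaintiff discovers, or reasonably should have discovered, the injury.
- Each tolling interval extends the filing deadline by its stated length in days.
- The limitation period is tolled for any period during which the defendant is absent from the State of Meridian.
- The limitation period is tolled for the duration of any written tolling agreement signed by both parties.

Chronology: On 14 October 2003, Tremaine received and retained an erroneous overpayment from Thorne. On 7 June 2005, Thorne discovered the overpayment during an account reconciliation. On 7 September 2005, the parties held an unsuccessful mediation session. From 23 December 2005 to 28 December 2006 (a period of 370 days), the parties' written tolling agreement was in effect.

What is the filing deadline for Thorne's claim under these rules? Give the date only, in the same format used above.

12 February 2007

Accrual is tied to discovery, so the period began on 7 June 2005 rather than on 14 October 2003 when the act occurred.
The untolled deadline — 8 months after 7 June 2005 — is 7 February 2006.
The written tolling agreement from 23 December 2005 to 28 December 2006 tolled the period for 370 days, extending the deadline to 12 February 2007.
None of the other events listed affects the running of the period under the stated rules.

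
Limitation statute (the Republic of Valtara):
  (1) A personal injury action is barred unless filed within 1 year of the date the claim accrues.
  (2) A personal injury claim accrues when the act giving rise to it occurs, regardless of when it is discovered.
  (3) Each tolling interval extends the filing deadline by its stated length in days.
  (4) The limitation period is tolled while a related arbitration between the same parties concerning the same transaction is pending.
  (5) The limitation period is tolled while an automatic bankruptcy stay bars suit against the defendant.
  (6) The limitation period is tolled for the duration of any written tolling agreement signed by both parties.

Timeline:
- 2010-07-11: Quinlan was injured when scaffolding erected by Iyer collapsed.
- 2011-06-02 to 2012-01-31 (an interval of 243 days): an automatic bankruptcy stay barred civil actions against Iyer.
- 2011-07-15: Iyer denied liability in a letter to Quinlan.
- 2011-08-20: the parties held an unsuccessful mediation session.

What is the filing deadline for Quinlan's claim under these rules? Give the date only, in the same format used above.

The claim accrued on 2010-07-11, when the wrongful act occurred.
Adding the 1 year base period to 2010-07-11 gives a deadline of 2011-07-11, before any tolling.
The automatic bankruptcy stay from 2011-06-02 to 2012-01-31 tolled the period for 243 days, extending the deadline to 2012-03-10.
Nothing else in the chronology tolls or restarts the period.

2012-03-10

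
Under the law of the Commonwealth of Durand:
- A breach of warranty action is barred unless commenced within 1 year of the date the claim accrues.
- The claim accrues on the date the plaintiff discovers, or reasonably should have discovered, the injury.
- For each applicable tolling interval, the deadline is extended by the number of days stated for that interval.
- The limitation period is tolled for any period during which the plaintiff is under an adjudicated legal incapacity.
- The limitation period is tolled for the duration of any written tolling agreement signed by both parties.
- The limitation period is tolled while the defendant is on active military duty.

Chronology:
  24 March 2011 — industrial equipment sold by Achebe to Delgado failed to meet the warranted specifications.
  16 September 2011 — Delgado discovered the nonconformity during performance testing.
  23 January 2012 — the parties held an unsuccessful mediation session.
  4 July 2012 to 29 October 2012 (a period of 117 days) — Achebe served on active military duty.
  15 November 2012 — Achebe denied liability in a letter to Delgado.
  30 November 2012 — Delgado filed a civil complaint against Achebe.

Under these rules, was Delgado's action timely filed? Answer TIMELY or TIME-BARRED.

TIMELY

Accrual is tied to discovery, so the period began on 16 September 2011 rather than on 24 March 2011 when the act occurred.
Adding the 1 year base period to 16 September 2011 gives a deadline of 16 September 2012, before any tolling.
The period was tolled for 117 days by the defendant's active military service (4 July 2012 to 29 October 2012), pushing the deadline to 11 January 2013.
The other events in the timeline have no effect on the limitation period under the stated rules.
The 30 November 2012 filing precedes the 11 January 2013 deadline; the claim is timely.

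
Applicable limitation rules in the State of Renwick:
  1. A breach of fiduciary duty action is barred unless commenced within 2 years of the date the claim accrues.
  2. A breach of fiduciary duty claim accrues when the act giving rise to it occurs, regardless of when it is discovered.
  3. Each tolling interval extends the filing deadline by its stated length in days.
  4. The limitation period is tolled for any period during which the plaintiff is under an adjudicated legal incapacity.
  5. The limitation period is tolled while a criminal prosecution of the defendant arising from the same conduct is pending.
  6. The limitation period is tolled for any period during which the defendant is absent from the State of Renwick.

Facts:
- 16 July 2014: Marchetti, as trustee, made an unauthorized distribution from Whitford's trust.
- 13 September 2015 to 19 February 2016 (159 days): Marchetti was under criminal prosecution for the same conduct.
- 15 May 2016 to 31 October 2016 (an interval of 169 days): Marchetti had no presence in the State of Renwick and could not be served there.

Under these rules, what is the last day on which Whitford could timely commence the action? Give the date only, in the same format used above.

9 June 2017

The limitation period began to run on 16 July 2014.
The untolled deadline — 2 years after 16 July 2014 — is 16 July 2016.
Because the pending criminal prosecution ran from 13 September 2015 to 19 February 2016, the deadline is extended by 159 days to 22 December 2016.
The period was tolled for 169 days by the defendant's absence from the jurisdiction (15 May 2016 to 31 October 2016), pushing the deadline to 9 June 2017.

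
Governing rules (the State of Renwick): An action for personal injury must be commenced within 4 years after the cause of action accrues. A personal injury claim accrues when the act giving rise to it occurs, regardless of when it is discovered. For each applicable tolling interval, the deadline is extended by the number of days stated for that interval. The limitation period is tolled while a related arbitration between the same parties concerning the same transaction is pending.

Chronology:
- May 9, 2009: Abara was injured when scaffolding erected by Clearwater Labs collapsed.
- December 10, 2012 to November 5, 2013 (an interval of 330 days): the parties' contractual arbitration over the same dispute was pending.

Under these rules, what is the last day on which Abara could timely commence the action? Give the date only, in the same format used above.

April 4, 2014

The limitation period began to run on May 9, 2009.
The untolled deadline — 4 years after May 9, 2009 — is May 9, 2013.
The period was tolled for 330 days by the pending related arbitration (December 10, 2012 to November 5, 2013), pushing the deadline to April 4, 2014.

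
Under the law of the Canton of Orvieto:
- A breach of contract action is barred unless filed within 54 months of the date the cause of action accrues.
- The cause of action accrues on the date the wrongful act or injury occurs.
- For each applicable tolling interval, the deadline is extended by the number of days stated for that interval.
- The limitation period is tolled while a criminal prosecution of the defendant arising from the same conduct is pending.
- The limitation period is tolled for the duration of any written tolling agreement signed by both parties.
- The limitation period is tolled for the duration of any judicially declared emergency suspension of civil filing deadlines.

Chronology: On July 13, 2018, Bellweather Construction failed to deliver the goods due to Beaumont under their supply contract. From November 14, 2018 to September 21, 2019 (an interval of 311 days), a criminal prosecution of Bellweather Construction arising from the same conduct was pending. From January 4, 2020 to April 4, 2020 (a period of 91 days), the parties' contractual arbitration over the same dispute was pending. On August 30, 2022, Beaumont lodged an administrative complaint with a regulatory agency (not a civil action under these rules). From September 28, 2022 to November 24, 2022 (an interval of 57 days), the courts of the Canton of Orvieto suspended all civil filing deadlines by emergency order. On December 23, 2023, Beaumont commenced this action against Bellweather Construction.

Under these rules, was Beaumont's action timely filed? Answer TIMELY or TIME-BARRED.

TIMELY

The limitation period began to run on July 13, 2018.
54 months from July 13, 2018 is January 13, 2023.
The pending criminal prosecution from November 14, 2018 to September 21, 2019 tolled the period for 311 days, extending the deadline to November 20, 2023.
The period was tolled for 57 days by the emergency suspension of filing deadlines (September 28, 2022 to November 24, 2022), pushing the deadline to January 16, 2024.
Although a pending arbitration ran from January 4, 2020 to April 4, 2020, the stated rules do not make that a tolling event, so it is disregarded.
None of the other events listed affects the running of the period under the stated rules.
Filing on December 23, 2023 beat the January 16, 2024 deadline — the action is timely.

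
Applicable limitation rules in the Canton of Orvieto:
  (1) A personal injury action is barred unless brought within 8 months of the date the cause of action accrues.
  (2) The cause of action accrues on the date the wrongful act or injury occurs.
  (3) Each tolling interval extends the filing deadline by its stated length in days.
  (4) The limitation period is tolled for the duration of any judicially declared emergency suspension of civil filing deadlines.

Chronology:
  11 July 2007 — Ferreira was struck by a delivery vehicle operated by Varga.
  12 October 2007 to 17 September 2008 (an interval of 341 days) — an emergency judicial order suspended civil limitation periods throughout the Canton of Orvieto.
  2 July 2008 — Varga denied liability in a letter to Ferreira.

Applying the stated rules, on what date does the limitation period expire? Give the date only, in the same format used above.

The claim accrued on 11 July 2007, when the wrongful act occurred.
The untolled deadline — 8 months after 11 July 2007 — is 11 March 2008.
Because the emergency suspension of filing deadlines ran from 12 October 2007 to 17 September 2008, the deadline is extended by 341 days to 15 February 2009.
None of the other events listed affects the running of the period under the stated rules.

15 February 2009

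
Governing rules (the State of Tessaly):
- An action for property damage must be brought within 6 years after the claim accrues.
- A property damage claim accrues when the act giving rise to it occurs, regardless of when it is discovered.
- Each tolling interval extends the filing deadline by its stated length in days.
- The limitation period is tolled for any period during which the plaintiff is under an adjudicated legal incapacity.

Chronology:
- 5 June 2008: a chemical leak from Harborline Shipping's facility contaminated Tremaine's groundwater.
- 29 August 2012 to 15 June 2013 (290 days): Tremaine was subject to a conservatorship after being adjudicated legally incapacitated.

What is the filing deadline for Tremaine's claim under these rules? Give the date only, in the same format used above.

22 March 2015

The claim accrued on 5 June 2008, the date of the act.
The untolled deadline — 6 years after 5 June 2008 — is 5 June 2014.
The plaintiff's legal incapacity from 29 August 2012 to 15 June 2013 tolled the period for 290 days, extending the deadline to 22 March 2015.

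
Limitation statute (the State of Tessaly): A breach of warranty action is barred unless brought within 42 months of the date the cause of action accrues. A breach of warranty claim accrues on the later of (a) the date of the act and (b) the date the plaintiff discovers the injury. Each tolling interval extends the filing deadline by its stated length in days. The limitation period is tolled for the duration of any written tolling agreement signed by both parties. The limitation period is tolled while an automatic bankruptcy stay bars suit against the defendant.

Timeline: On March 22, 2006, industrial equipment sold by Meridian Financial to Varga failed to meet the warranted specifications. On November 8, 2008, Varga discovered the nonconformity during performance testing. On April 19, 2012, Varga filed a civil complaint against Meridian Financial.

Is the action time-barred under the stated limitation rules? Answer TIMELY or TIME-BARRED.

TIMELY

The claim accrued on November 8, 2008 — the later of the March 22, 2006 act and the November 8, 2008 discovery.
The untolled deadline — 42 months after November 8, 2008 — is May 8, 2012.
The April 19, 2012 filing precedes the May 8, 2012 deadline; the claim is timely.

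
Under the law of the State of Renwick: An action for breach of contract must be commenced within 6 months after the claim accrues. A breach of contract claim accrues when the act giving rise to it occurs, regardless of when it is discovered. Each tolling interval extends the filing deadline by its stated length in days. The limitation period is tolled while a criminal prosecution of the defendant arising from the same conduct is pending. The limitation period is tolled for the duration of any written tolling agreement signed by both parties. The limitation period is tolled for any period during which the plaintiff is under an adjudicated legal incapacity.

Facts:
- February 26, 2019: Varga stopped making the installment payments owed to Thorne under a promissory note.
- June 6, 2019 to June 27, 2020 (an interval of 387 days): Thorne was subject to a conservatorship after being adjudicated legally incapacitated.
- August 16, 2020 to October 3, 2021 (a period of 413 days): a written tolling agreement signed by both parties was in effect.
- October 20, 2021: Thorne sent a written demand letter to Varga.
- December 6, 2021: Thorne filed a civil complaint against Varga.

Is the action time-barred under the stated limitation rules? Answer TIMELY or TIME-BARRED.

TIME-BARRED

The limitation period began to run on February 26, 2019.
6 months from February 26, 2019 is August 26, 2019.
The plaintiff's legal incapacity from June 6, 2019 to June 27, 2020 tolled the period for 387 days, extending the deadline to September 16, 2020.
The written tolling agreement from August 16, 2020 to October 3, 2021 tolled the period for 413 days, extending the deadline to November 3, 2021.
The other events in the timeline have no effect on the limitation period under the stated rules.
Thorne filed on December 6, 2021, after the November 3, 2021 deadline, so the action is time-barred.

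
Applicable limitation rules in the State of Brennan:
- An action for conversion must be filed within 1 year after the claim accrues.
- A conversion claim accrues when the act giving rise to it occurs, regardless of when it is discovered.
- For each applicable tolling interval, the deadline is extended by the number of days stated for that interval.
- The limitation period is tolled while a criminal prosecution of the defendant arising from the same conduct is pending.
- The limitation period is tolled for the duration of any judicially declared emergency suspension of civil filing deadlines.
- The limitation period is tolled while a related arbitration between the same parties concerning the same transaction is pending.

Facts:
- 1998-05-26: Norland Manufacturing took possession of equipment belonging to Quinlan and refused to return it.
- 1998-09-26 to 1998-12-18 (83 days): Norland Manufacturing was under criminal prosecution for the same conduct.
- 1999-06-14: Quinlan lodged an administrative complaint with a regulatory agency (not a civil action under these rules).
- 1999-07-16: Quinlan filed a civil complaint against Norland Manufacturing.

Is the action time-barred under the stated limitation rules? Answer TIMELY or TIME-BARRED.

TIMELY

The claim accrued on 1998-05-26, when the wrongful act occurred.
The untolled deadline — 1 year after 1998-05-26 — is 1999-05-26.
The pending criminal prosecution from 1998-09-26 to 1998-12-18 tolled the period for 83 days, extending the deadline to 1999-08-17.
None of the other events listed affects the running of the period under the stated rules.
Filing on 1999-07-16 beat the 1999-08-17 deadline — the action is timely.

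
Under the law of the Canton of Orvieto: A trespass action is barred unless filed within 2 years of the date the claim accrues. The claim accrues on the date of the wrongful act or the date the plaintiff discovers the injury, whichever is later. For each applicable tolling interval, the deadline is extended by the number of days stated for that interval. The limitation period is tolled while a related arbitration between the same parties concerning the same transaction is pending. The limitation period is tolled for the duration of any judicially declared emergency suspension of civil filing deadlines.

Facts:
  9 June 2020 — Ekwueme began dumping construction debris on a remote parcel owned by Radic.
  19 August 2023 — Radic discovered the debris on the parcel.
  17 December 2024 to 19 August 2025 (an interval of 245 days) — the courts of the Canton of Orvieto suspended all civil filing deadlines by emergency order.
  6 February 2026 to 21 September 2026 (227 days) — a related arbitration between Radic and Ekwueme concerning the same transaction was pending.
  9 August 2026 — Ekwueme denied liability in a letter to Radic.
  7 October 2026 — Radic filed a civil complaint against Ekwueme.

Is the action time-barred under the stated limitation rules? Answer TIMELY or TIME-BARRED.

The claim accrued on 19 August 2023 — the later of the 9 June 2020 act and the 19 August 2023 discovery.
Adding the 2 years base period to 19 August 2023 gives a deadline of 19 August 2025, before any tolling.
Because the emergency suspension of filing deadlines ran from 17 December 2024 to 19 August 2025, the deadline is extended by 245 days to 21 April 2026.
The period was tolled for 227 days by the pending related arbitration (6 February 2026 to 21 September 2026), pushing the deadline to 4 December 2026.
The other events in the timeline have no effect on the limitation period under the stated rules.
Radic filed on 7 October 2026, before the 4 December 2026 deadline, so the action is timely.

TIMELY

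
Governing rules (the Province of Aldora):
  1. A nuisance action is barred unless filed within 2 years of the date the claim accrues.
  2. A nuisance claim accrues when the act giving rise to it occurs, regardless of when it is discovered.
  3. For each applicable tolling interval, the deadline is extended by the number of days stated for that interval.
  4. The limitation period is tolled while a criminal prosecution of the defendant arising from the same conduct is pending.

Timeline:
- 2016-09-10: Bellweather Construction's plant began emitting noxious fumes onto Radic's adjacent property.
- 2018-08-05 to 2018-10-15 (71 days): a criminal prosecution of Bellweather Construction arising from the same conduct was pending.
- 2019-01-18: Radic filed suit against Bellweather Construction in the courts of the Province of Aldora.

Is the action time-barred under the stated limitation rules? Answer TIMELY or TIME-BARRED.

The limitation period began to run on 2016-09-10.
2 years from 2016-09-10 is 2018-09-10.
The pending criminal prosecution from 2018-08-05 to 2018-10-15 tolled the period for 71 days, extending the deadline to 2018-11-20.
The 2019-01-18 filing falls after the 2018-11-20 deadline; the claim is time-barred.

TIME-BARRED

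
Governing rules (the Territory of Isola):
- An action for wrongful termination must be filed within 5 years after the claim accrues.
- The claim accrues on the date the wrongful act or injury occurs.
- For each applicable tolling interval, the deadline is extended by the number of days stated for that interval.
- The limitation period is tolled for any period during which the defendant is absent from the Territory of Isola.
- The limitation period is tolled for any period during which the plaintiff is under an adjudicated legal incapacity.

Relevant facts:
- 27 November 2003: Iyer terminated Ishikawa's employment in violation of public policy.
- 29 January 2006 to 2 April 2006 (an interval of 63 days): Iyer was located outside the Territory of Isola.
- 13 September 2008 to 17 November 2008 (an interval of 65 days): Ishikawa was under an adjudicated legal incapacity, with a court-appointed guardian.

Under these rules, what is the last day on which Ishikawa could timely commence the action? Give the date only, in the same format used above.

The claim accrued on 27 November 2003, when the wrongful act occurred.
Adding the 5 years base period to 27 November 2003 gives a deadline of 27 November 2008, before any tolling.
The period was tolled for 63 days by the defendant's absence from the jurisdiction (29 January 2006 to 2 April 2006), pushing the deadline to 29 January 2009.
Because the plaintiff's legal incapacity ran from 13 September 2008 to 17 November 2008, the deadline is extended by 65 days to 4 April 2009.

4 April 2009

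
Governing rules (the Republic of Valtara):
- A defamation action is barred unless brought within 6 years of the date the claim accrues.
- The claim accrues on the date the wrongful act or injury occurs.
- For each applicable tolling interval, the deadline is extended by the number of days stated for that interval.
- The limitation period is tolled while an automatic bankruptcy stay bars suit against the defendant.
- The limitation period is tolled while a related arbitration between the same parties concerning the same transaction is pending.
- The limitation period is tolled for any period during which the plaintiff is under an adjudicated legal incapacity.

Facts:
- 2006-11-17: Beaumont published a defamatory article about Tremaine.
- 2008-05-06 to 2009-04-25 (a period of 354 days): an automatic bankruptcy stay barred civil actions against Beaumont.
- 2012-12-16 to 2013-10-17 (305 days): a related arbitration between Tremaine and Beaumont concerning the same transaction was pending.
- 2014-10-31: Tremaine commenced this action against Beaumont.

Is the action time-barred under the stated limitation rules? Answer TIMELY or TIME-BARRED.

The claim accrued on 2006-11-17, when the wrongful act occurred.
6 years from 2006-11-17 is 2012-11-17.
The automatic bankruptcy stay from 2008-05-06 to 2009-04-25 tolled the period for 354 days, extending the deadline to 2013-11-06.
Because the pending related arbitration ran from 2012-12-16 to 2013-10-17, the deadline is extended by 305 days to 2014-09-07.
Tremaine filed on 2014-10-31, after the 2014-09-07 deadline, so the action is time-barred.

TIME-BARRED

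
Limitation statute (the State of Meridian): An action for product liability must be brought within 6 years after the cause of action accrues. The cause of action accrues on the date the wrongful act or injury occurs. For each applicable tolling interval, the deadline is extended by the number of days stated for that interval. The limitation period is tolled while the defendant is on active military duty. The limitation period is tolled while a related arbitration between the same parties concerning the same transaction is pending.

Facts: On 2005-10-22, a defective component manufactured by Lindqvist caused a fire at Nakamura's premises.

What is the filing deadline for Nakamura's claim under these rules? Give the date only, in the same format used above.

The claim accrued on 2005-10-22, when the wrongful act occurred.
6 years from 2005-10-22 is 2011-10-22.

2011-10-22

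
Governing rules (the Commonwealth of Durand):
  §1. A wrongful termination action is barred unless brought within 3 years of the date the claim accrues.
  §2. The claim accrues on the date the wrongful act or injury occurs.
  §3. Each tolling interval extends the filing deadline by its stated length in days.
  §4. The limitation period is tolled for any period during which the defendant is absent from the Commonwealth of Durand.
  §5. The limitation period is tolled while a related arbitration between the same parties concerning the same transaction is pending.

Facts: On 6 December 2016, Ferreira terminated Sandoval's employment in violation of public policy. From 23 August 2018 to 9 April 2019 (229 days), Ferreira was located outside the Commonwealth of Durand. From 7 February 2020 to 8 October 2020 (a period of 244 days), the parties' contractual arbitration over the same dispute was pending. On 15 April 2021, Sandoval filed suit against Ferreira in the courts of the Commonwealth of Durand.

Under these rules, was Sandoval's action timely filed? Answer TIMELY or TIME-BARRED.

TIME-BARRED

The claim accrued on 6 December 2016, when the wrongful act occurred.
3 years from 6 December 2016 is 6 December 2019.
The period was tolled for 229 days by the defendant's absence from the jurisdiction (23 August 2018 to 9 April 2019), pushing the deadline to 22 July 2020.
Because the pending related arbitration ran from 7 February 2020 to 8 October 2020, the deadline is extended by 244 days to 23 March 2021.
Filing on 15 April 2021 missed the 23 March 2021 deadline — the action is time-barred.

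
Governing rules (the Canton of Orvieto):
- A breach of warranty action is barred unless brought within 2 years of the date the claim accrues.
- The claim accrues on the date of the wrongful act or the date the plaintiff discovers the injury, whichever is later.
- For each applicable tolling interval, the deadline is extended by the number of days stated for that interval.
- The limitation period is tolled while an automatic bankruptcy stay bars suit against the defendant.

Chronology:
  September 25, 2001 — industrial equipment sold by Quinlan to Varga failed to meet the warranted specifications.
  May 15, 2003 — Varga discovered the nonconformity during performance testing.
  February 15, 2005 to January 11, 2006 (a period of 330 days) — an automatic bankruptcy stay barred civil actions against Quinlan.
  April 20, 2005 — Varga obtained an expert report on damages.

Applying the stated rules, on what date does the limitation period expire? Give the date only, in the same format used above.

April 10, 2006

Because discovery on May 15, 2003 post-dates the September 25, 2001 act, accrual under the later-of rule falls on May 15, 2003.
The untolled deadline — 2 years after May 15, 2003 — is May 15, 2005.
The period was tolled for 330 days by the automatic bankruptcy stay (February 15, 2005 to January 11, 2006), pushing the deadline to April 10, 2006.
The other events in the timeline have no effect on the limitation period under the stated rules.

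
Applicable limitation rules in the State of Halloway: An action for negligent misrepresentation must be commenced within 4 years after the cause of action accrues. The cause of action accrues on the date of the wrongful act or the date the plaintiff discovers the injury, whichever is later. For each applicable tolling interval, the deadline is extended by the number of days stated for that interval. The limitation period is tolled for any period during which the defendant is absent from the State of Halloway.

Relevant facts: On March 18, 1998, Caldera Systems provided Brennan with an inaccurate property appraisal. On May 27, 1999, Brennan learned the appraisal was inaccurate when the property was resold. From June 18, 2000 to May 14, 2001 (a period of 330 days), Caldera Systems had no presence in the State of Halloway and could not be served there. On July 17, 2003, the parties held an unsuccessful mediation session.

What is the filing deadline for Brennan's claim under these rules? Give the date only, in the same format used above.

Because discovery on May 27, 1999 post-dates the March 18, 1998 act, accrual under the later-of rule falls on May 27, 1999.
The untolled deadline — 4 years after May 27, 1999 — is May 27, 2003.
Because the defendant's absence from the jurisdiction ran from June 18, 2000 to May 14, 2001, the deadline is extended by 330 days to April 21, 2004.
The other events in the timeline have no effect on the limitation period under the stated rules.

April 21, 2004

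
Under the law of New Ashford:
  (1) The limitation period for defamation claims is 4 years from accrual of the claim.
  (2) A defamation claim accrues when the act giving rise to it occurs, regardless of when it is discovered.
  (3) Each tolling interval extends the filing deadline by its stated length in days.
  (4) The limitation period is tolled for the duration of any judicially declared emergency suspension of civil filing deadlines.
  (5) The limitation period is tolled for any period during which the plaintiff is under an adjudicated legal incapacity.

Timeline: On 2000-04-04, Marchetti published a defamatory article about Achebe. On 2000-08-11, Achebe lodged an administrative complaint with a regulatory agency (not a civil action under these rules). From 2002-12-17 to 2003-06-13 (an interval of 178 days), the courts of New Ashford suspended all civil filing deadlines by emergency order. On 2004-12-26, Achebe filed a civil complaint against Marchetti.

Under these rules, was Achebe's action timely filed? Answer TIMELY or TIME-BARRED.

TIME-BARRED

The claim accrued on 2000-04-04, the date of the act.
Adding the 4 years base period to 2000-04-04 gives a deadline of 2004-04-04, before any tolling.
Because the emergency suspension of filing deadlines ran from 2002-12-17 to 2003-06-13, the deadline is extended by 178 days to 2004-09-29.
None of the other events listed affects the running of the period under the stated rules.
The 2004-12-26 filing falls after the 2004-09-29 deadline; the claim is time-barred.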